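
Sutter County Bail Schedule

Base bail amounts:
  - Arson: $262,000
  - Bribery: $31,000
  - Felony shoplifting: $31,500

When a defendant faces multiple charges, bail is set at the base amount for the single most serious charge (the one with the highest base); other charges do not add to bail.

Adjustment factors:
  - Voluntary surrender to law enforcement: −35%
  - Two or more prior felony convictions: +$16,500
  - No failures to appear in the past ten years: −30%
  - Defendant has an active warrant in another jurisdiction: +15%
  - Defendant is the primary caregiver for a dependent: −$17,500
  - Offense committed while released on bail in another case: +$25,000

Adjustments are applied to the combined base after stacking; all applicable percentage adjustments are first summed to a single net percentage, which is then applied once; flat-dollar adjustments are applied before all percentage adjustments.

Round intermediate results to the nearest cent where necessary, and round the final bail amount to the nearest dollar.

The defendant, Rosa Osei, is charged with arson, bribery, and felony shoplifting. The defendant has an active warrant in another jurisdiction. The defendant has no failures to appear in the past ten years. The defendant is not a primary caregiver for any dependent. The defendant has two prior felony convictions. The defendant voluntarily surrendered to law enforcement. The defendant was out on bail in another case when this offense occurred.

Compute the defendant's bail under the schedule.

$151,750

Base amounts from the schedule: arson $262,000; bribery $31,000; felony shoplifting $31,500.
Stacking rule: use the highest base only. Highest is arson at $262,000. Combined base = $262,000.
Two or more prior felony convictions (+$16,500 flat): $262,000 + $16,500 = $278,500.
Offense committed while released on bail in another case (+$25,000 flat): $278,500 + $25,000 = $303,500.
Net percentage adjustment: −35% −30% +15% = −50%. $303,500 × 0.5 = $151,750.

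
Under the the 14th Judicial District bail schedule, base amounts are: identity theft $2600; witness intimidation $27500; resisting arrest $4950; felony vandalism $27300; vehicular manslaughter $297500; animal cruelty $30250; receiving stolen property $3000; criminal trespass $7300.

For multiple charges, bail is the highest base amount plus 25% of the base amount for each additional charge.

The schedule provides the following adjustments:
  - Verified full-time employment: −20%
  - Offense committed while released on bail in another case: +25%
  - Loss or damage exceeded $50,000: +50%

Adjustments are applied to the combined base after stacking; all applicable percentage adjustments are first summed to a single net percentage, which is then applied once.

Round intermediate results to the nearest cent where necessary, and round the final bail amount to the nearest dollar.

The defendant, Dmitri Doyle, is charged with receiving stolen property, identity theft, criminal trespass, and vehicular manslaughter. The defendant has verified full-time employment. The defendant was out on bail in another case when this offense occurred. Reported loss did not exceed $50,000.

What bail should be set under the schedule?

Base amounts from the schedule: receiving stolen property $3000; identity theft $2600; criminal trespass $7300; vehicular manslaughter $297500.
Stacking rule: highest base plus 25% of each additional charge. Highest is vehicular manslaughter at $297500. Additional: $3000 × 25% = $750; $2600 × 25% = $650; $7300 × 25% = $1825. Combined base = $297500 + $3225 = $300725.
Net percentage adjustment: −20% +25% = +5%. $300725 × 1.05 = $315761.25.
Rounded to the nearest dollar: $315761.

$315761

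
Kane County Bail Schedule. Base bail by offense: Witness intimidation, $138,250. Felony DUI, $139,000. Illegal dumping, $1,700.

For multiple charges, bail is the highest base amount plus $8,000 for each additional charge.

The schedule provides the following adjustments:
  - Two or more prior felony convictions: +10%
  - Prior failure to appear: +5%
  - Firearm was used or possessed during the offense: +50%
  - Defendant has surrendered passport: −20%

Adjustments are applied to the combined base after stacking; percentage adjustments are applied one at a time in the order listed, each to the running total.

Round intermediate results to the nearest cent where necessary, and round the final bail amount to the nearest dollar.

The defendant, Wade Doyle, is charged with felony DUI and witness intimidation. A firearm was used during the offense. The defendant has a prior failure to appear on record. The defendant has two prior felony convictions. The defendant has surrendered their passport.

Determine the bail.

Base amounts from the schedule: felony DUI $139,000; witness intimidation $138,250.
Stacking rule: highest base plus $8,000 per additional charge. Highest is felony DUI at $139,000; 1 additional charge → +$8,000. Combined base = $147,000.
Two or more prior felony convictions (+10%): $147,000 × 1.1 = $161,700.
Prior failure to appear (+5%): $161,700 × 1.05 = $169,785.
Firearm was used or possessed during the offense (+50%): $169,785 × 1.5 = $254,677.50.
Defendant has surrendered passport (−20%): $254,677.50 × 0.8 = $203,742.

$203,742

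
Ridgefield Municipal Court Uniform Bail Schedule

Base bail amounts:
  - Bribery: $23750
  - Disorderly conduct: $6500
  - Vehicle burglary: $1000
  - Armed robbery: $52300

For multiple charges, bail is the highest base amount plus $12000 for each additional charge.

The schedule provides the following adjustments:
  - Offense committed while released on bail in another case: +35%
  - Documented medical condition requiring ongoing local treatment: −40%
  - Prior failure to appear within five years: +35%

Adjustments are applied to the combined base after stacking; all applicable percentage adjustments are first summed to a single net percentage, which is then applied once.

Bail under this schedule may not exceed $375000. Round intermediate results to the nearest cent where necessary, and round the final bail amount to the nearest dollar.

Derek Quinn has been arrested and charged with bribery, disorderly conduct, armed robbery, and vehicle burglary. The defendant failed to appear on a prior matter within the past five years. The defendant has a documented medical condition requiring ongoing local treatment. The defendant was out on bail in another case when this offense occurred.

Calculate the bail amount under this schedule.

$114790

Base amounts from the schedule: bribery $23750; disorderly conduct $6500; armed robbery $52300; vehicle burglary $1000.
Stacking rule: highest base plus $12000 per additional charge. Highest is armed robbery at $52300; 3 additional charges → +$36000. Combined base = $88300.
Net percentage adjustment: +35% −40% +35% = +30%. $88300 × 1.3 = $114790.
$114790 is within the $375000 maximum.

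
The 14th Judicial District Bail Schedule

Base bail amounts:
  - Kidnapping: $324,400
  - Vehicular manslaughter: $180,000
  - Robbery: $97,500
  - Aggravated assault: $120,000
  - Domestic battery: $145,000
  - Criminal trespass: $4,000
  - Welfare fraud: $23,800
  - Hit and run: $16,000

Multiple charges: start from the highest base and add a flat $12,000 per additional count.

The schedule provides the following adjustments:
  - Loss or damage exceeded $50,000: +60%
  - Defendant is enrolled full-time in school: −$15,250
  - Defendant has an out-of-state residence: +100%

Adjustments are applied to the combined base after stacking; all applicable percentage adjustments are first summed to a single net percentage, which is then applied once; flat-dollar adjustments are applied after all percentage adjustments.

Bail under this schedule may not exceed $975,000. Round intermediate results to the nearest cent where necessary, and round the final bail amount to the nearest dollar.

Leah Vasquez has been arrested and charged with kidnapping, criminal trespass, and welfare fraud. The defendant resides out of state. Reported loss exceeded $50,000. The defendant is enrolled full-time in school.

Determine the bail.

$890,590

Base amounts from the schedule: kidnapping $324,400; criminal trespass $4,000; welfare fraud $23,800.
Stacking rule: highest base plus $12,000 per additional charge. Highest is kidnapping at $324,400; 2 additional charges → +$24,000. Combined base = $348,400.
Net percentage adjustment: +60% +100% = +160%. $348,400 × 2.6 = $905,840.
Defendant is enrolled full-time in school (−$15,250 flat): $905,840 − $15,250 = $890,590.
$890,590 is within the $975,000 maximum.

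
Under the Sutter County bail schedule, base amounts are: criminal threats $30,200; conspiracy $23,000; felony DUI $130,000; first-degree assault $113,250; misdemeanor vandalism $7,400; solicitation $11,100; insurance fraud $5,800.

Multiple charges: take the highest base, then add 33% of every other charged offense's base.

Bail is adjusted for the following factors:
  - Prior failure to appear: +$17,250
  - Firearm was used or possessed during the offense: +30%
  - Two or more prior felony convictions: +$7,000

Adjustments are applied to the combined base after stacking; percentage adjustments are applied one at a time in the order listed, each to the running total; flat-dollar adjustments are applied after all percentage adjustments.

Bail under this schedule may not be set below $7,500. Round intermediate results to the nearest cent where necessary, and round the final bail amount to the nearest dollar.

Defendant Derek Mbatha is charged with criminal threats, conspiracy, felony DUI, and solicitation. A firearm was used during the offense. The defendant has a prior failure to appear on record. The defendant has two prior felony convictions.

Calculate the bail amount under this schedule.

$220,835

Base amounts from the schedule: criminal threats $30,200; conspiracy $23,000; felony DUI $130,000; solicitation $11,100.
Stacking rule: highest base plus 33% of each additional charge. Highest is felony DUI at $130,000. Additional: $30,200 × 33% = $9,966; $23,000 × 33% = $7,590; $11,100 × 33% = $3,663. Combined base = $130,000 + $21,219 = $151,219.
Firearm was used or possessed during the offense (+30%): $151,219 × 1.3 = $196,584.70.
Prior failure to appear (+$17,250 flat): $196,584.70 + $17,250 = $213,834.70.
Two or more prior felony convictions (+$7,000 flat): $213,834.70 + $7,000 = $220,834.70.
$220,834.70 is at or above the $7,500 minimum.
Rounded to the nearest dollar: $220,835.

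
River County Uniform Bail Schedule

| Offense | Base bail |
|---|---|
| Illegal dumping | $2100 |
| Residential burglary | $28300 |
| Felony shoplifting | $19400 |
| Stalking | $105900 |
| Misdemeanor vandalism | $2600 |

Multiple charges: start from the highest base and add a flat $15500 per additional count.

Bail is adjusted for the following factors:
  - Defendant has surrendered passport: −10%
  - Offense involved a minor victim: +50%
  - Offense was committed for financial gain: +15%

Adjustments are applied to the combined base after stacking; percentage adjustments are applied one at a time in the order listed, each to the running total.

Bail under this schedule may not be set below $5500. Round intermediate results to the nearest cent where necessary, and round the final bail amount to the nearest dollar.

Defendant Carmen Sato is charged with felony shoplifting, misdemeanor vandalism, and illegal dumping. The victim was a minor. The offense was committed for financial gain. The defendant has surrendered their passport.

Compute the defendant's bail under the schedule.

Base amounts from the schedule: felony shoplifting $19400; misdemeanor vandalism $2600; illegal dumping $2100.
Stacking rule: highest base plus $15500 per additional charge. Highest is felony shoplifting at $19400; 2 additional charges → +$31000. Combined base = $50400.
Defendant has surrendered passport (−10%): $50400 × 0.9 = $45360.
Offense involved a minor victim (+50%): $45360 × 1.5 = $68040.
Offense was committed for financial gain (+15%): $68040 × 1.15 = $78246.
$78246 is at or above the $5500 minimum.

$78246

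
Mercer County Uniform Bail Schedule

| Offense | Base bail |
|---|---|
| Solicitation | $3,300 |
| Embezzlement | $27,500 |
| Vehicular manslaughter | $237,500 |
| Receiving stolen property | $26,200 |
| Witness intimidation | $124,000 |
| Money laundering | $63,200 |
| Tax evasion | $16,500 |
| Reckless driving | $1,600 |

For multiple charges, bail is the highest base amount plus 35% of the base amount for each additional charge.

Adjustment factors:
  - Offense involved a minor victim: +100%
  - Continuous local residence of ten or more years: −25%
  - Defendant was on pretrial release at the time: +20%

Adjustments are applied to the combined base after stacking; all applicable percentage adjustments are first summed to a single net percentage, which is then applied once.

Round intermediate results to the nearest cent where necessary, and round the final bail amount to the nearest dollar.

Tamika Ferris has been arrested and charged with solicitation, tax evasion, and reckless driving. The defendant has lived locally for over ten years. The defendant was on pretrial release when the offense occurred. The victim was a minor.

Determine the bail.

Base amounts from the schedule: solicitation $3,300; tax evasion $16,500; reckless driving $1,600.
Stacking rule: highest base plus 35% of each additional charge. Highest is tax evasion at $16,500. Additional: $3,300 × 35% = $1,155; $1,600 × 35% = $560. Combined base = $16,500 + $1,715 = $18,215.
Net percentage adjustment: +100% −25% +20% = +95%. $18,215 × 1.95 = $35,519.25.
Rounded to the nearest dollar: $35,519.

$35,519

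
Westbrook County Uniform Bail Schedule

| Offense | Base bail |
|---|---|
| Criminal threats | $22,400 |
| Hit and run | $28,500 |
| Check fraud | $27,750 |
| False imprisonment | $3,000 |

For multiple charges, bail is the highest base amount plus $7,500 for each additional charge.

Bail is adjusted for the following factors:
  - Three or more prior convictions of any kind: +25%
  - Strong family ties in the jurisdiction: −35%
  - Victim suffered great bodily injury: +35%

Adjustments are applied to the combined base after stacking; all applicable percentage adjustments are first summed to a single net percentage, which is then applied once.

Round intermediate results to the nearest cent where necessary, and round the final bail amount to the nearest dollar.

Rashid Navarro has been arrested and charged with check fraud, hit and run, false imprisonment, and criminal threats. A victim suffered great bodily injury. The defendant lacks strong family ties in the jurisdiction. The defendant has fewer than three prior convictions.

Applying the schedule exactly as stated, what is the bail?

Base amounts from the schedule: check fraud $27,750; hit and run $28,500; false imprisonment $3,000; criminal threats $22,400.
Stacking rule: highest base plus $7,500 per additional charge. Highest is hit and run at $28,500; 3 additional charges → +$22,500. Combined base = $51,000.
Victim suffered great bodily injury (+35%): $51,000 × 1.35 = $68,850.

$68,850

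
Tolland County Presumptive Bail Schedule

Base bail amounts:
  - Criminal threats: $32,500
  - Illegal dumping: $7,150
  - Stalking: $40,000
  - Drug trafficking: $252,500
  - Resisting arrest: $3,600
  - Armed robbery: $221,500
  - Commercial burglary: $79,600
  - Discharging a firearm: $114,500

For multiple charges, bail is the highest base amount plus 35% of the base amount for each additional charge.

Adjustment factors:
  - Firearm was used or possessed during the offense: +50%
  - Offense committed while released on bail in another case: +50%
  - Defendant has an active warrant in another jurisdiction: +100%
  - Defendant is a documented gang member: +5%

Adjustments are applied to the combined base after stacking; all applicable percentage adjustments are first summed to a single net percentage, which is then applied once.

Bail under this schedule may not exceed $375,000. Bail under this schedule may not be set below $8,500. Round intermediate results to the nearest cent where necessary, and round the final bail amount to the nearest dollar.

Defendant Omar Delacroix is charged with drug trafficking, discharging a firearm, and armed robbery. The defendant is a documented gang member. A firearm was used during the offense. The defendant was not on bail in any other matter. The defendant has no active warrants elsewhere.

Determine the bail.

$375,000

Base amounts from the schedule: drug trafficking $252,500; discharging a firearm $114,500; armed robbery $221,500.
Stacking rule: highest base plus 35% of each additional charge. Highest is drug trafficking at $252,500. Additional: $114,500 × 35% = $40,075; $221,500 × 35% = $77,525. Combined base = $252,500 + $117,600 = $370,100.
Net percentage adjustment: +50% +5% = +55%. $370,100 × 1.55 = $573,655.
Result $573,655 exceeds the maximum of $375,000; bail is capped at $375,000.
$375,000 is at or above the $8,500 minimum.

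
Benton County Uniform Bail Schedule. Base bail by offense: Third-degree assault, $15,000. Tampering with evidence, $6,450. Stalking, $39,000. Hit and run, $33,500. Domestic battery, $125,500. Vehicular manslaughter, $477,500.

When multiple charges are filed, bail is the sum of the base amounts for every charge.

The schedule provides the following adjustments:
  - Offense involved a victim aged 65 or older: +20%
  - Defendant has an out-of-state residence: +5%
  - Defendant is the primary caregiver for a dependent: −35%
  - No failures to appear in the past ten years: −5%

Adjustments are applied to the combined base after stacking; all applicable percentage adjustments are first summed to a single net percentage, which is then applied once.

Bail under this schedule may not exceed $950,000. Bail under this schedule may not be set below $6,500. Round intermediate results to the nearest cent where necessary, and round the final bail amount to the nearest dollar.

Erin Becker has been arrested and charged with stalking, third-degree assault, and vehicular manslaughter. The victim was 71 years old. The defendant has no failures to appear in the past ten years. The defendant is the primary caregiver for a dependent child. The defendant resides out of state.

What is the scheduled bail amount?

$451,775

Base amounts from the schedule: stalking $39,000; third-degree assault $15,000; vehicular manslaughter $477,500.
Stacking rule: sum of all bases. $39,000 + $15,000 + $477,500 = $531,500.
Net percentage adjustment: +20% +5% −35% −5% = −15%. $531,500 × 0.85 = $451,775.
$451,775 is within the $950,000 maximum.
$451,775 is at or above the $6,500 minimum.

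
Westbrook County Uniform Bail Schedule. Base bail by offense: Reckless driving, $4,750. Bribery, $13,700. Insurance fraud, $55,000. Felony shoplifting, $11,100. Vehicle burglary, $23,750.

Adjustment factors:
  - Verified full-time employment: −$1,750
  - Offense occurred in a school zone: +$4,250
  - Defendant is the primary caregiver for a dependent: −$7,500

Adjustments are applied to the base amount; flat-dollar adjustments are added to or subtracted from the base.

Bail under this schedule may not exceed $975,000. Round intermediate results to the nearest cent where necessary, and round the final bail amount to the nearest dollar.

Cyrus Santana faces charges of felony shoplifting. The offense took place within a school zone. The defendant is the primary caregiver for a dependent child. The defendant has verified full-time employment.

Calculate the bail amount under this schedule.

$6,100

Base amounts from the schedule: felony shoplifting $11,100.
Single charge. Combined base = $11,100.
Verified full-time employment (−$1,750 flat): $11,100 − $1,750 = $9,350.
Offense occurred in a school zone (+$4,250 flat): $9,350 + $4,250 = $13,600.
Defendant is the primary caregiver for a dependent (−$7,500 flat): $13,600 − $7,500 = $6,100.
$6,100 is within the $975,000 maximum.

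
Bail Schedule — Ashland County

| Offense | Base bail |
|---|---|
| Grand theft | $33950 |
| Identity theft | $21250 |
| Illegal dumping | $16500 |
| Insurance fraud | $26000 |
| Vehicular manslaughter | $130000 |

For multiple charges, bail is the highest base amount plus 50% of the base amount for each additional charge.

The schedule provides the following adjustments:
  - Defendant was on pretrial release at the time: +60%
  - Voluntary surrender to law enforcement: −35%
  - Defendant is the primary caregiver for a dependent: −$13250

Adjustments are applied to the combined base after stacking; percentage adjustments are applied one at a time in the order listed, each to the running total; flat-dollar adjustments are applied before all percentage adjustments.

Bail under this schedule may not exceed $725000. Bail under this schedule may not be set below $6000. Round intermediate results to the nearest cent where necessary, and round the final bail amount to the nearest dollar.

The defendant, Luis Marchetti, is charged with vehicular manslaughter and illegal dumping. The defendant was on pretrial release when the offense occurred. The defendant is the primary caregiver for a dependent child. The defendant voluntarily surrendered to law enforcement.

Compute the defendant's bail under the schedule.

$130000

Base amounts from the schedule: vehicular manslaughter $130000; illegal dumping $16500.
Stacking rule: highest base plus 50% of each additional charge. Highest is vehicular manslaughter at $130000. Additional: $16500 × 50% = $8250. Combined base = $130000 + $8250 = $138250.
Defendant is the primary caregiver for a dependent (−$13250 flat): $138250 − $13250 = $125000.
Defendant was on pretrial release at the time (+60%): $125000 × 1.6 = $200000.
Voluntary surrender to law enforcement (−35%): $200000 × 0.65 = $130000.
$130000 is within the $725000 maximum.
$130000 is at or above the $6000 minimum.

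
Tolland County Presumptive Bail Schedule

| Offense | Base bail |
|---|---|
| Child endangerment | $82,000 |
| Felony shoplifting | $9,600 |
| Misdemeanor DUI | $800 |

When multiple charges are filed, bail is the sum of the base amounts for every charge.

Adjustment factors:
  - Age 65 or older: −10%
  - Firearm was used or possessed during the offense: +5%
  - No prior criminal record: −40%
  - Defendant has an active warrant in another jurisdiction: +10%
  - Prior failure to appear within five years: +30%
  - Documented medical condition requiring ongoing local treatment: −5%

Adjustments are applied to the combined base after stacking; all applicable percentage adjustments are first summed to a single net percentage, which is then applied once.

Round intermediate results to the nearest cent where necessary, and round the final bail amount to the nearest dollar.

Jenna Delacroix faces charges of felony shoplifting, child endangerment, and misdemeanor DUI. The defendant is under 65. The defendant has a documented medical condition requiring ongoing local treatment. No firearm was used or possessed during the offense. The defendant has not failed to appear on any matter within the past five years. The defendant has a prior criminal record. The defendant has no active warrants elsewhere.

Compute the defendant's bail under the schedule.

$87,780

Base amounts from the schedule: felony shoplifting $9,600; child endangerment $82,000; misdemeanor DUI $800.
Stacking rule: sum of all bases. $9,600 + $82,000 + $800 = $92,400.
Documented medical condition requiring ongoing local treatment (−5%): $92,400 × 0.95 = $87,780.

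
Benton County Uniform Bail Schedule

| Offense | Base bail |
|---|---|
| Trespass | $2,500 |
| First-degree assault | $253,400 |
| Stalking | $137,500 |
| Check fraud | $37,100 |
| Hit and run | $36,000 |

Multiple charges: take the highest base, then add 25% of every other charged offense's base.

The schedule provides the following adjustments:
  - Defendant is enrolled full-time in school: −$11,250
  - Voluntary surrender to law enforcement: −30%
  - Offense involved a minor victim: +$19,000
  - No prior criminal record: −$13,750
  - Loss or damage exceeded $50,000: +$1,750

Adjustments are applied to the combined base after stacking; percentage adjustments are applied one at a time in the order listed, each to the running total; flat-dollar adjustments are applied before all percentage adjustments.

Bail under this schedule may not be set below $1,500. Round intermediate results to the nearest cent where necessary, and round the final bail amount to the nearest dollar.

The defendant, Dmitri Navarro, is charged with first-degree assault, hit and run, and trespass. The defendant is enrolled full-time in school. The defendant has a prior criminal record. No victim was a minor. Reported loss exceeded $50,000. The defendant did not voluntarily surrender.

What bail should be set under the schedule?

$253,525

Base amounts from the schedule: first-degree assault $253,400; hit and run $36,000; trespass $2,500.
Stacking rule: highest base plus 25% of each additional charge. Highest is first-degree assault at $253,400. Additional: $36,000 × 25% = $9,000; $2,500 × 25% = $625. Combined base = $253,400 + $9,625 = $263,025.
Defendant is enrolled full-time in school (−$11,250 flat): $263,025 − $11,250 = $251,775.
Loss or damage exceeded $50,000 (+$1,750 flat): $251,775 + $1,750 = $253,525.
$253,525 is at or above the $1,500 minimum.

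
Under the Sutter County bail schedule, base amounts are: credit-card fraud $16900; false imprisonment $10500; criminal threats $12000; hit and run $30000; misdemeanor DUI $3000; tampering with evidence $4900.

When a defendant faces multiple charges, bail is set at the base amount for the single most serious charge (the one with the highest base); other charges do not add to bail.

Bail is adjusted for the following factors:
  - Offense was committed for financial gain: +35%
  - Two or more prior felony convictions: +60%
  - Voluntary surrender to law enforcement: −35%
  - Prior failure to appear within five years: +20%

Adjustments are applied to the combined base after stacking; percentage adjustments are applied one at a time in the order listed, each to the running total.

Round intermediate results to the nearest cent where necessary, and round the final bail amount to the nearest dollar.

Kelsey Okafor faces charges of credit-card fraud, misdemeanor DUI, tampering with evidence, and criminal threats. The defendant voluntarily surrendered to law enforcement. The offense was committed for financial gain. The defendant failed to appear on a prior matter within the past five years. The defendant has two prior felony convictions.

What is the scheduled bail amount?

Base amounts from the schedule: credit-card fraud $16900; misdemeanor DUI $3000; tampering with evidence $4900; criminal threats $12000.
Stacking rule: use the highest base only. Highest is credit-card fraud at $16900. Combined base = $16900.
Offense was committed for financial gain (+35%): $16900 × 1.35 = $22815.
Two or more prior felony convictions (+60%): $22815 × 1.6 = $36504.
Voluntary surrender to law enforcement (−35%): $36504 × 0.65 = $23727.60.
Prior failure to appear within five years (+20%): $23727.60 × 1.2 = $28473.12.
Rounded to the nearest dollar: $28473.

$28473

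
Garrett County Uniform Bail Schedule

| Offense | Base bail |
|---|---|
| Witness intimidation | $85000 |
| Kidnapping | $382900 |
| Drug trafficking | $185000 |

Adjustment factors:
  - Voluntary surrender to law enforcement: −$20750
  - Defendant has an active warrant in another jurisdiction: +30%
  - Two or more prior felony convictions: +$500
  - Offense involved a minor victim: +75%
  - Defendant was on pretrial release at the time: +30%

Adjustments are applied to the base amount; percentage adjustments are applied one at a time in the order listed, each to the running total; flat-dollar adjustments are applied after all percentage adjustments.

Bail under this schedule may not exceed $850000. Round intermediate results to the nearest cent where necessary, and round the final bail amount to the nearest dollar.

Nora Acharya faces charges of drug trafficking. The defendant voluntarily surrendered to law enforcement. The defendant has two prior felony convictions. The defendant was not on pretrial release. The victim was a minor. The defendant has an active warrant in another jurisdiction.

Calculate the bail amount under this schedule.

$400625

Base amounts from the schedule: drug trafficking $185000.
Single charge. Combined base = $185000.
Defendant has an active warrant in another jurisdiction (+30%): $185000 × 1.3 = $240500.
Offense involved a minor victim (+75%): $240500 × 1.75 = $420875.
Voluntary surrender to law enforcement (−$20750 flat): $420875 − $20750 = $400125.
Two or more prior felony convictions (+$500 flat): $400125 + $500 = $400625.
$400625 is within the $850000 maximum.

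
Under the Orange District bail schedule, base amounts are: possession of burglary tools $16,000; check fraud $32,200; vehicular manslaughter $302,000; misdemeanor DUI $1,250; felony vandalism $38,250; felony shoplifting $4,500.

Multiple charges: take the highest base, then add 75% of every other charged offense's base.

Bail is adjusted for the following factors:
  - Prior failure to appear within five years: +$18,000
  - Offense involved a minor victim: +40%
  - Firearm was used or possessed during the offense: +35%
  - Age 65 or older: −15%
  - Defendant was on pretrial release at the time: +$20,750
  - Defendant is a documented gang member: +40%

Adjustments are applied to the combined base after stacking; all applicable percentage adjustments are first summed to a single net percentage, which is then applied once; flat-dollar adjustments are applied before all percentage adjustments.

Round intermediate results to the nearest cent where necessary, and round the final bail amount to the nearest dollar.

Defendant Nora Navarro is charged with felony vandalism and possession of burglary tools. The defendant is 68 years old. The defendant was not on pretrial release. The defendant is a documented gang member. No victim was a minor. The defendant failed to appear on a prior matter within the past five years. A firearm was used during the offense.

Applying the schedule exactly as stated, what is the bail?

Base amounts from the schedule: felony vandalism $38,250; possession of burglary tools $16,000.
Stacking rule: highest base plus 75% of each additional charge. Highest is felony vandalism at $38,250. Additional: $16,000 × 75% = $12,000. Combined base = $38,250 + $12,000 = $50,250.
Prior failure to appear within five years (+$18,000 flat): $50,250 + $18,000 = $68,250.
Net percentage adjustment: +35% −15% +40% = +60%. $68,250 × 1.6 = $109,200.

$109,200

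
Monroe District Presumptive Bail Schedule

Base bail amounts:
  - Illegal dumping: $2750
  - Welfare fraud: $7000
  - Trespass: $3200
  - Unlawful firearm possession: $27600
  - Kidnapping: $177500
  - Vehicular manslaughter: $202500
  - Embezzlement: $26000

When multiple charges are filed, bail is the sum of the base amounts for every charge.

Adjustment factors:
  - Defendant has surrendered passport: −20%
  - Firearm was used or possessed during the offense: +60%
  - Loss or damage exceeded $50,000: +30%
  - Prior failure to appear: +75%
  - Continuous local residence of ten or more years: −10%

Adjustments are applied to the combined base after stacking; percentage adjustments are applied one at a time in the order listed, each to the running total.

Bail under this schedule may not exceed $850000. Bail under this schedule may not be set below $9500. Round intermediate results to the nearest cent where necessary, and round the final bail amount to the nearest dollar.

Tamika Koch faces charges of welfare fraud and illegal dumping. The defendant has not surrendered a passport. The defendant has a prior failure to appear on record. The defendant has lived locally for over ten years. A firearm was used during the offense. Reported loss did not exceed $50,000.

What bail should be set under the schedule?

Base amounts from the schedule: welfare fraud $7000; illegal dumping $2750.
Stacking rule: sum of all bases. $7000 + $2750 = $9750.
Firearm was used or possessed during the offense (+60%): $9750 × 1.6 = $15600.
Prior failure to appear (+75%): $15600 × 1.75 = $27300.
Continuous local residence of ten or more years (−10%): $27300 × 0.9 = $24570.
$24570 is within the $850000 maximum.
$24570 is at or above the $9500 minimum.

$24570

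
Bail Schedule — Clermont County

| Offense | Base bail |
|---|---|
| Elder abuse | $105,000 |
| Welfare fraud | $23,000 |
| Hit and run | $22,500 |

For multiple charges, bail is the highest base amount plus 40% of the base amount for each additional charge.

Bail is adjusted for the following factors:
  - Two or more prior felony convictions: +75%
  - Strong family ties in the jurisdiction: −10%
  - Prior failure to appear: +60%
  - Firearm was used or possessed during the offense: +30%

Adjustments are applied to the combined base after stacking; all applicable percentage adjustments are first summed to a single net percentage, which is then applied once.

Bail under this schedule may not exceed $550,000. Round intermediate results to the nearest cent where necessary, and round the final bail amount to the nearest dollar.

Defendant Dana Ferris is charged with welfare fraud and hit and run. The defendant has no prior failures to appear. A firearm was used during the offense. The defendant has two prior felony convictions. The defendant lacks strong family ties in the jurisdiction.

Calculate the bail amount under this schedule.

$65,600

Base amounts from the schedule: welfare fraud $23,000; hit and run $22,500.
Stacking rule: highest base plus 40% of each additional charge. Highest is welfare fraud at $23,000. Additional: $22,500 × 40% = $9,000. Combined base = $23,000 + $9,000 = $32,000.
Net percentage adjustment: +75% +30% = +105%. $32,000 × 2.05 = $65,600.
$65,600 is within the $550,000 maximum.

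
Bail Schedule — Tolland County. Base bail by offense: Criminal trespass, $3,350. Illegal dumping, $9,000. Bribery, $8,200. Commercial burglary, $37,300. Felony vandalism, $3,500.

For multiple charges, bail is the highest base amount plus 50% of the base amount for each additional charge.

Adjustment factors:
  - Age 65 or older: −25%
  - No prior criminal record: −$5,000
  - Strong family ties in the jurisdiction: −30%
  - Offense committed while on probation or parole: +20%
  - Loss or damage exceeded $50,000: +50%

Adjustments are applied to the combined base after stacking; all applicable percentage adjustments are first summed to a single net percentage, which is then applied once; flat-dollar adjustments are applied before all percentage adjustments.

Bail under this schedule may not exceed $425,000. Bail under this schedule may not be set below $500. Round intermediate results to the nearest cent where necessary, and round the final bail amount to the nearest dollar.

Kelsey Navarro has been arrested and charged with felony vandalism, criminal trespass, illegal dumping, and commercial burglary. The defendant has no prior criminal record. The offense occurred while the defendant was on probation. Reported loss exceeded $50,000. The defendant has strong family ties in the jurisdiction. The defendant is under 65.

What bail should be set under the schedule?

Base amounts from the schedule: felony vandalism $3,500; criminal trespass $3,350; illegal dumping $9,000; commercial burglary $37,300.
Stacking rule: highest base plus 50% of each additional charge. Highest is commercial burglary at $37,300. Additional: $3,500 × 50% = $1,750; $3,350 × 50% = $1,675; $9,000 × 50% = $4,500. Combined base = $37,300 + $7,925 = $45,225.
No prior criminal record (−$5,000 flat): $45,225 − $5,000 = $40,225.
Net percentage adjustment: −30% +20% +50% = +40%. $40,225 × 1.4 = $56,315.
$56,315 is within the $425,000 maximum.
$56,315 is at or above the $500 minimum.

$56,315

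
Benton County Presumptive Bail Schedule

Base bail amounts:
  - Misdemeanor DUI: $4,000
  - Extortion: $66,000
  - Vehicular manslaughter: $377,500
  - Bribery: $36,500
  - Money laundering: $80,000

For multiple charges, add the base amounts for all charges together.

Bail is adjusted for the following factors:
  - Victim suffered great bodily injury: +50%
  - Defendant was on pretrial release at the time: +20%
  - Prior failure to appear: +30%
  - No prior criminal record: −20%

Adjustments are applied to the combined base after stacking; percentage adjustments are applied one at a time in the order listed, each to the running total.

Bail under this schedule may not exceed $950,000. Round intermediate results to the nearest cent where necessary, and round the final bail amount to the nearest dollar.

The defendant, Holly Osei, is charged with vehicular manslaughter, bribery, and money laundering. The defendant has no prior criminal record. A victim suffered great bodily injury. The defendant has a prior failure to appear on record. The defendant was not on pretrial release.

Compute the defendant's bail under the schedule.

$770,640

Base amounts from the schedule: vehicular manslaughter $377,500; bribery $36,500; money laundering $80,000.
Stacking rule: sum of all bases. $377,500 + $36,500 + $80,000 = $494,000.
Victim suffered great bodily injury (+50%): $494,000 × 1.5 = $741,000.
Prior failure to appear (+30%): $741,000 × 1.3 = $963,300.
No prior criminal record (−20%): $963,300 × 0.8 = $770,640.
$770,640 is within the $950,000 maximum.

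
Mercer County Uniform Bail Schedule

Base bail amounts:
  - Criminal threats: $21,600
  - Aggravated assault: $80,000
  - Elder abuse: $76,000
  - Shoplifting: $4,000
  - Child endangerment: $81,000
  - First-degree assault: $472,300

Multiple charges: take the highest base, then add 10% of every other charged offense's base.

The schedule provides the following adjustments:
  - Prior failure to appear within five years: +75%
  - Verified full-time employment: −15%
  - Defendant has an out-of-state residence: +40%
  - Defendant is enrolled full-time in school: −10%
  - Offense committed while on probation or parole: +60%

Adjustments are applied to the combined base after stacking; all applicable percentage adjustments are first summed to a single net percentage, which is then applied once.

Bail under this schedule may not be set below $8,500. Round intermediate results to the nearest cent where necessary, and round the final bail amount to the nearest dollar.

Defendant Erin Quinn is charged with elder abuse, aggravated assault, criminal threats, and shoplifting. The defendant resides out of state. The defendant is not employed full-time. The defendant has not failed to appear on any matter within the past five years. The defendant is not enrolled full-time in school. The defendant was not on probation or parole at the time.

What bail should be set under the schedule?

Base amounts from the schedule: elder abuse $76,000; aggravated assault $80,000; criminal threats $21,600; shoplifting $4,000.
Stacking rule: highest base plus 10% of each additional charge. Highest is aggravated assault at $80,000. Additional: $76,000 × 10% = $7,600; $21,600 × 10% = $2,160; $4,000 × 10% = $400. Combined base = $80,000 + $10,160 = $90,160.
Defendant has an out-of-state residence (+40%): $90,160 × 1.4 = $126,224.
$126,224 is at or above the $8,500 minimum.

$126,224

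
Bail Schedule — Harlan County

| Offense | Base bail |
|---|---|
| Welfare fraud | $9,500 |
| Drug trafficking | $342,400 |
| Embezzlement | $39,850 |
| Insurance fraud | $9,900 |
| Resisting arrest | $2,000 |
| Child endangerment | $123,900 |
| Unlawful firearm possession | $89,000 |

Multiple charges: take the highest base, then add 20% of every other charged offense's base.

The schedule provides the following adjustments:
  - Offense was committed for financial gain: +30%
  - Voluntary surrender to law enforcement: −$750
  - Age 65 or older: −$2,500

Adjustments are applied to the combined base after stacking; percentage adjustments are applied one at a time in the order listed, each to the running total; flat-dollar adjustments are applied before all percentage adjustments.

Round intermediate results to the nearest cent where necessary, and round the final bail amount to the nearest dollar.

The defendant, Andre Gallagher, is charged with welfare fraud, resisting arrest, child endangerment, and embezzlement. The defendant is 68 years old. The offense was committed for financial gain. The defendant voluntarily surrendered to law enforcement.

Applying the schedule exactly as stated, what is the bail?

Base amounts from the schedule: welfare fraud $9,500; resisting arrest $2,000; child endangerment $123,900; embezzlement $39,850.
Stacking rule: highest base plus 20% of each additional charge. Highest is child endangerment at $123,900. Additional: $9,500 × 20% = $1,900; $2,000 × 20% = $400; $39,850 × 20% = $7,970. Combined base = $123,900 + $10,270 = $134,170.
Voluntary surrender to law enforcement (−$750 flat): $134,170 − $750 = $133,420.
Age 65 or older (−$2,500 flat): $133,420 − $2,500 = $130,920.
Offense was committed for financial gain (+30%): $130,920 × 1.3 = $170,196.

$170,196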